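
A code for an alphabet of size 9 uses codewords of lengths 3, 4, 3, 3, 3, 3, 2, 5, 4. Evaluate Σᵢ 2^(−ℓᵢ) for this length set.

1.03125

With common denominator 2^5 = 32: Σ 2^(−ℓᵢ) = 4/32 + 2/32 + 4/32 + 4/32 + 4/32 + 4/32 + 8/32 + 1/32 + 2/32 = 33/32 = 1.03125.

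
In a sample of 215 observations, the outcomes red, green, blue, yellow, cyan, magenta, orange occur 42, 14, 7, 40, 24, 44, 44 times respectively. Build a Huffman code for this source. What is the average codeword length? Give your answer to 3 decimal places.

2.688 bits/symbol

Probabilities are the counts divided by 215.
Repeatedly combine the two least-probable nodes; the expected code length is the sum of the merged weights.
merge 7/215 + 14/215 → 21/215
merge 21/215 + 24/215 → 9/43
merge 8/43 + 42/215 → 82/215
merge 44/215 + 44/215 → 88/215
merge 9/43 + 82/215 → 127/215
merge 88/215 + 127/215 → 1
L = 21/215 + 9/43 + 82/215 + 88/215 + 127/215 + 1 = 578/215 ≈ 2.688 bits/symbol.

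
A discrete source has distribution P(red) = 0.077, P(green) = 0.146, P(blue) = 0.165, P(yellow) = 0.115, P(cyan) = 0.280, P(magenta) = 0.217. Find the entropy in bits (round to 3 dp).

H = −Σ pᵢ log₂ pᵢ.
−0.077·log₂(0.077) = 0.2848
−0.146·log₂(0.146) = 0.4053
−0.165·log₂(0.165) = 0.4289
−0.115·log₂(0.115) = 0.3588
−0.280·log₂(0.280) = 0.5142
−0.217·log₂(0.217) = 0.4783
Sum ≈ 2.4704 → 2.470 bits.

2.470 bits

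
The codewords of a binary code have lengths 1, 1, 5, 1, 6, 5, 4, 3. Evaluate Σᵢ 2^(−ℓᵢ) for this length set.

With common denominator 2^6 = 64: Σ 2^(−ℓᵢ) = 32/64 + 32/64 + 2/64 + 32/64 + 1/64 + 2/64 + 4/64 + 8/64 = 113/64 = 1.765625.

1.765625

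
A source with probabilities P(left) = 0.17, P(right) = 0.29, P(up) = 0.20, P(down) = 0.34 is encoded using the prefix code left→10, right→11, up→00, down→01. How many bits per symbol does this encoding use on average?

2 bits/symbol

L̄ = Σ pᵢ·ℓᵢ = 0.17·2 + 0.29·2 + 0.20·2 + 0.34·2 = 2 bits/symbol.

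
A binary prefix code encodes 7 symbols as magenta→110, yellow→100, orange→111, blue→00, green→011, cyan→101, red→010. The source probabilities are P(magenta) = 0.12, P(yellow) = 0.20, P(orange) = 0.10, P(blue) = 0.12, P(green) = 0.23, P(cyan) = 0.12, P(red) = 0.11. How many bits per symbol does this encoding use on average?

2.88 bits/symbol

L̄ = Σ pᵢ·ℓᵢ = 0.12·3 + 0.20·3 + 0.10·3 + 0.12·2 + 0.23·3 + 0.12·3 + 0.11·3 = 2.88 bits/symbol.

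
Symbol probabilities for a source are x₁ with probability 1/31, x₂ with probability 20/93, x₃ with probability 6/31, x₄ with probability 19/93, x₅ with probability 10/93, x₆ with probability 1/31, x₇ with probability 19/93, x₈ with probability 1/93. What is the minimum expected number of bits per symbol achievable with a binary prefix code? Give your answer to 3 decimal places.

Repeatedly combine the two least-probable nodes; the expected code length is the sum of the merged weights.
merge 1/93 + 1/31 → 4/93
merge 1/31 + 4/93 → 7/93
merge 7/93 + 10/93 → 17/93
merge 17/93 + 6/31 → 35/93
merge 19/93 + 19/93 → 38/93
merge 20/93 + 35/93 → 55/93
merge 38/93 + 55/93 → 1
L = 4/93 + 7/93 + 17/93 + 35/93 + 38/93 + 55/93 + 1 = 83/31 ≈ 2.677 bits/symbol.

2.677 bits/symbol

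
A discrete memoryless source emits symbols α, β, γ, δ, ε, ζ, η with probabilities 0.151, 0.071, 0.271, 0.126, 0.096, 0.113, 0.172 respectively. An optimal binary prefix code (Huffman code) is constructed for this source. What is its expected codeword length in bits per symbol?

2.724 bits/symbol

Repeatedly combine the two least-probable nodes; the expected code length is the sum of the merged weights.
merge 71/1000 + 12/125 → 167/1000
merge 113/1000 + 63/500 → 239/1000
merge 151/1000 + 167/1000 → 159/500
merge 43/250 + 239/1000 → 411/1000
merge 271/1000 + 159/500 → 589/1000
merge 411/1000 + 589/1000 → 1
L = 167/1000 + 239/1000 + 159/500 + 411/1000 + 589/1000 + 1 = 681/250 = 2.724 bits/symbol.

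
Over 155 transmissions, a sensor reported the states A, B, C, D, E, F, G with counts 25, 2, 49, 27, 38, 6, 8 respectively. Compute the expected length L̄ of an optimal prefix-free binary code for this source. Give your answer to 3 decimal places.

2.419 bits/symbol

Probabilities are the counts divided by 155.
Repeatedly combine the two least-probable nodes; the expected code length is the sum of the merged weights.
merge 2/155 + 6/155 → 8/155
merge 8/155 + 8/155 → 16/155
merge 16/155 + 5/31 → 41/155
merge 27/155 + 38/155 → 13/31
merge 41/155 + 49/155 → 18/31
merge 13/31 + 18/31 → 1
L = 8/155 + 16/155 + 41/155 + 13/31 + 18/31 + 1 = 75/31 ≈ 2.419 bits/symbol.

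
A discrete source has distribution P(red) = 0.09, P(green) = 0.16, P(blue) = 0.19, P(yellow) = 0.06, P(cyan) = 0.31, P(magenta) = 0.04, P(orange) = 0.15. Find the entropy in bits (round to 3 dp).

2.555 bits

H = −Σ pᵢ log₂ pᵢ.
−0.09·log₂(0.09) = 0.3127
−0.16·log₂(0.16) = 0.4230
−0.19·log₂(0.19) = 0.4552
−0.06·log₂(0.06) = 0.2435
−0.31·log₂(0.31) = 0.5238
−0.04·log₂(0.04) = 0.1858
−0.15·log₂(0.15) = 0.4105
Sum ≈ 2.5545 → 2.555 bits.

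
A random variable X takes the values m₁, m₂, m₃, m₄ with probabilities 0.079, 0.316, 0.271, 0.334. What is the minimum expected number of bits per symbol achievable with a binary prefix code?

Repeatedly combine the two least-probable nodes; the expected code length is the sum of the merged weights.
merge 79/1000 + 271/1000 → 7/20
merge 79/250 + 167/500 → 13/20
merge 7/20 + 13/20 → 1
L = 7/20 + 13/20 + 1 = 2 bits/symbol.

2 bits/symbol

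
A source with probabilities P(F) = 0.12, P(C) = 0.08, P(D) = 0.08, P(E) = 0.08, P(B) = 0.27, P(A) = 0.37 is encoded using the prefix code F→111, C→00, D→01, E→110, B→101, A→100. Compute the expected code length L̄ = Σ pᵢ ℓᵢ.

2.84 bits/symbol

L̄ = Σ pᵢ·ℓᵢ = 0.12·3 + 0.08·2 + 0.08·2 + 0.08·3 + 0.27·3 + 0.37·3 = 2.84 bits/symbol.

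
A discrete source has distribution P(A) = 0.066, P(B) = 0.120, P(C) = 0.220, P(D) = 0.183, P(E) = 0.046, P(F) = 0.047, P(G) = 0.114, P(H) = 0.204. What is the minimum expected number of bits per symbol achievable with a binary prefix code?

Repeatedly combine the two least-probable nodes; the expected code length is the sum of the merged weights.
merge 23/500 + 47/1000 → 93/1000
merge 33/500 + 93/1000 → 159/1000
merge 57/500 + 3/25 → 117/500
merge 159/1000 + 183/1000 → 171/500
merge 51/250 + 11/50 → 53/125
merge 117/500 + 171/500 → 72/125
merge 53/125 + 72/125 → 1
L = 93/1000 + 159/1000 + 117/500 + 171/500 + 53/125 + 72/125 + 1 = 707/250 = 2.828 bits/symbol.

2.828 bits/symbol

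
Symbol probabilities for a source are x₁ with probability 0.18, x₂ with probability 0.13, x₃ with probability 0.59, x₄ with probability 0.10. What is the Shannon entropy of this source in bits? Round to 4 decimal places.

1.6093 bits

H = −Σ pᵢ log₂ pᵢ.
−0.18·log₂(0.18) = 0.4453
−0.13·log₂(0.13) = 0.3826
−0.59·log₂(0.59) = 0.4491
−0.10·log₂(0.10) = 0.3322
Sum ≈ 1.6093 → 1.6093 bits.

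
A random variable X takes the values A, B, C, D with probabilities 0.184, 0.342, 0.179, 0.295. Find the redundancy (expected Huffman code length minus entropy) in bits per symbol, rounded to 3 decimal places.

0.057 bits

Entropy H = −Σ p log₂ p ≈ 1.9426 bits.
Huffman merges: 179/1000+23/125→363/1000; 59/200+171/500→637/1000; 363/1000+637/1000→1. L = 2 ≈ 2.0000.
L − H = 2.0000 − 1.9426 = 0.057 bits.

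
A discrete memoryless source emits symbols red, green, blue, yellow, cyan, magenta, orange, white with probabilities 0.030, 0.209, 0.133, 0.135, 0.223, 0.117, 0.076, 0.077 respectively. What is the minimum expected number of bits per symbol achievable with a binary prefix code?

Repeatedly combine the two least-probable nodes; the expected code length is the sum of the merged weights.
merge 3/100 + 19/250 → 53/500
merge 77/1000 + 53/500 → 183/1000
merge 117/1000 + 133/1000 → 1/4
merge 27/200 + 183/1000 → 159/500
merge 209/1000 + 223/1000 → 54/125
merge 1/4 + 159/500 → 71/125
merge 54/125 + 71/125 → 1
L = 53/500 + 183/1000 + 1/4 + 159/500 + 54/125 + 71/125 + 1 = 2857/1000 = 2.857 bits/symbol.

2.857 bits/symbol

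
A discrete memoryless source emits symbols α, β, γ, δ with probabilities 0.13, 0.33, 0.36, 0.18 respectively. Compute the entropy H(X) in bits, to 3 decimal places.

H = −Σ pᵢ log₂ pᵢ.
−0.13·log₂(0.13) = 0.3826
−0.33·log₂(0.33) = 0.5278
−0.36·log₂(0.36) = 0.5306
−0.18·log₂(0.18) = 0.4453
Sum ≈ 1.8864 → 1.886 bits.

1.886 bits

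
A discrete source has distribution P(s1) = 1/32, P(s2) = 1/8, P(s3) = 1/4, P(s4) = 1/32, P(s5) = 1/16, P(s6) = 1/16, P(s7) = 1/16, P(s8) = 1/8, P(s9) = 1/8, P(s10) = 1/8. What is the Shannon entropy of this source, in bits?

Each probability is a power of 1/2, so log₂(1/p) is an integer.
H = Σ p·log₂(1/p) = 1/32·5 + 1/8·3 + 1/4·2 + 1/32·5 + 1/16·4 + 1/16·4 + 1/16·4 + 1/8·3 + 1/8·3 + 1/8·3 = 3.0625 bits.

3.0625 bits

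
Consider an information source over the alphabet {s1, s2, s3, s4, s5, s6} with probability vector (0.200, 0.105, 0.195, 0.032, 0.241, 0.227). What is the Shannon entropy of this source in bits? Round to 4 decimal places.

H = −Σ pᵢ log₂ pᵢ.
−0.200·log₂(0.200) = 0.4644
−0.105·log₂(0.105) = 0.3414
−0.195·log₂(0.195) = 0.4599
−0.032·log₂(0.032) = 0.1589
−0.241·log₂(0.241) = 0.4947
−0.227·log₂(0.227) = 0.4856
Sum ≈ 2.4050 → 2.4050 bits.

2.4050 bits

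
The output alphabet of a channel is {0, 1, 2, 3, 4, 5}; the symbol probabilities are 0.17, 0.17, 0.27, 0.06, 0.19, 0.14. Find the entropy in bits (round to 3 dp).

2.475 bits

H = −Σ pᵢ log₂ pᵢ.
−0.17·log₂(0.17) = 0.4346
−0.17·log₂(0.17) = 0.4346
−0.27·log₂(0.27) = 0.5100
−0.06·log₂(0.06) = 0.2435
−0.19·log₂(0.19) = 0.4552
−0.14·log₂(0.14) = 0.3971
Sum ≈ 2.4751 → 2.475 bits.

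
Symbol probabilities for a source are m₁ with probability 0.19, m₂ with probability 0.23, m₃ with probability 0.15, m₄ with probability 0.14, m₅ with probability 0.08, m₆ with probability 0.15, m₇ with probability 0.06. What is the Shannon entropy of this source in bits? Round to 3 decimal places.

2.696 bits

H = −Σ pᵢ log₂ pᵢ.
−0.19·log₂(0.19) = 0.4552
−0.23·log₂(0.23) = 0.4877
−0.15·log₂(0.15) = 0.4105
−0.14·log₂(0.14) = 0.3971
−0.08·log₂(0.08) = 0.2915
−0.15·log₂(0.15) = 0.4105
−0.06·log₂(0.06) = 0.2435
Sum ≈ 2.6961 → 2.696 bits.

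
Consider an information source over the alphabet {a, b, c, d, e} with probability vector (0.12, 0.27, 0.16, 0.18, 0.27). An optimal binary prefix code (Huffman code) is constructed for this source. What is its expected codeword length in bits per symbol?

Repeatedly combine the two least-probable nodes; the expected code length is the sum of the merged weights.
merge 3/25 + 4/25 → 7/25
merge 9/50 + 27/100 → 9/20
merge 27/100 + 7/25 → 11/20
merge 9/20 + 11/20 → 1
L = 7/25 + 9/20 + 11/20 + 1 = 57/25 = 2.28 bits/symbol.

2.28 bits/symbol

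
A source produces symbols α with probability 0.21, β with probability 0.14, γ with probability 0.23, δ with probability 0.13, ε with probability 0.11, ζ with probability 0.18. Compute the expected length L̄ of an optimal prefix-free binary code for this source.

2.56 bits/symbol

Repeatedly combine the two least-probable nodes; the expected code length is the sum of the merged weights.
merge 11/100 + 13/100 → 6/25
merge 7/50 + 9/50 → 8/25
merge 21/100 + 23/100 → 11/25
merge 6/25 + 8/25 → 14/25
merge 11/25 + 14/25 → 1
L = 6/25 + 8/25 + 11/25 + 14/25 + 1 = 64/25 = 2.56 bits/symbol.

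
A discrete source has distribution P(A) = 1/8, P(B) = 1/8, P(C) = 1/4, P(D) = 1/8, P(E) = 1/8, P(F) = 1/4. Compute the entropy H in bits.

Each probability is a power of 1/2, so log₂(1/p) is an integer.
H = Σ p·log₂(1/p) = 1/8·3 + 1/8·3 + 1/4·2 + 1/8·3 + 1/8·3 + 1/4·2 = 2.5 bits.

2.5 bits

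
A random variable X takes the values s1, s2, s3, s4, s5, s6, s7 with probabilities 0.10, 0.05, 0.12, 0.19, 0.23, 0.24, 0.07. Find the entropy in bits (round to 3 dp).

H = −Σ pᵢ log₂ pᵢ.
−0.10·log₂(0.10) = 0.3322
−0.05·log₂(0.05) = 0.2161
−0.12·log₂(0.12) = 0.3671
−0.19·log₂(0.19) = 0.4552
−0.23·log₂(0.23) = 0.4877
−0.24·log₂(0.24) = 0.4941
−0.07·log₂(0.07) = 0.2686
Sum ≈ 2.6209 → 2.621 bits.

2.621 bits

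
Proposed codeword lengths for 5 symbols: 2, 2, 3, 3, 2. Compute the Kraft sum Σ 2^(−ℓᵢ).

1

With common denominator 2^3 = 8: Σ 2^(−ℓᵢ) = 2/8 + 2/8 + 1/8 + 1/8 + 2/8 = 8/8 = 1.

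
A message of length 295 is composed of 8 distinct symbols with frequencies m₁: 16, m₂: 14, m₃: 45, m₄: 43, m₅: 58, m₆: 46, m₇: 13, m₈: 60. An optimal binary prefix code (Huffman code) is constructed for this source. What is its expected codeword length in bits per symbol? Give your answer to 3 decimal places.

2.837 bits/symbol

Probabilities are the counts divided by 295.
Repeatedly combine the two least-probable nodes; the expected code length is the sum of the merged weights.
merge 13/295 + 14/295 → 27/295
merge 16/295 + 27/295 → 43/295
merge 43/295 + 43/295 → 86/295
merge 9/59 + 46/295 → 91/295
merge 58/295 + 12/59 → 2/5
merge 86/295 + 91/295 → 3/5
merge 2/5 + 3/5 → 1
L = 27/295 + 43/295 + 86/295 + 91/295 + 2/5 + 3/5 + 1 = 837/295 ≈ 2.837 bits/symbol.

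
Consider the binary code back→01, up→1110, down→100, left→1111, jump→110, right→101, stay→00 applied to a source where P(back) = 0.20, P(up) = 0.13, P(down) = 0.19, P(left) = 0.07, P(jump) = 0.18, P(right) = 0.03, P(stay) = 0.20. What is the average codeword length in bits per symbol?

2.8 bits/symbol

L̄ = Σ pᵢ·ℓᵢ = 0.20·2 + 0.13·4 + 0.19·3 + 0.07·4 + 0.18·3 + 0.03·3 + 0.20·2 = 2.8 bits/symbol.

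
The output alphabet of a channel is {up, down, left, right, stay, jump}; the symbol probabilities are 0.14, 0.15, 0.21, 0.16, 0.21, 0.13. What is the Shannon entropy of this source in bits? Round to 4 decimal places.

2.5590 bits

H = −Σ pᵢ log₂ pᵢ.
−0.14·log₂(0.14) = 0.3971
−0.15·log₂(0.15) = 0.4105
−0.21·log₂(0.21) = 0.4728
−0.16·log₂(0.16) = 0.4230
−0.21·log₂(0.21) = 0.4728
−0.13·log₂(0.13) = 0.3826
Sum ≈ 2.5590 → 2.5590 bits.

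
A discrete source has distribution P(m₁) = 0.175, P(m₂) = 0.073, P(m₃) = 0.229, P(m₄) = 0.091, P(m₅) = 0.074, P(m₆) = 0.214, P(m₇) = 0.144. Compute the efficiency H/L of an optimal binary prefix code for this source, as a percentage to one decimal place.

98.9%

Entropy H = −Σ p log₂ p ≈ 2.6739 bits.
Huffman merges: 73/1000+37/500→147/1000; 91/1000+18/125→47/200; 147/1000+7/40→161/500; 107/500+229/1000→443/1000; 47/200+161/500→557/1000; 443/1000+557/1000→1. L = 338/125 ≈ 2.7040.
Efficiency = H/L = 2.6739/2.7040 = 98.9%.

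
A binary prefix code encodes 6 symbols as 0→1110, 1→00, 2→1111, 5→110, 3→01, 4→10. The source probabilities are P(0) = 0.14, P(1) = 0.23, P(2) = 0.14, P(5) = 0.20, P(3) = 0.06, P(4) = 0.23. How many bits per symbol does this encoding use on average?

2.76 bits/symbol

L̄ = Σ pᵢ·ℓᵢ = 0.14·4 + 0.23·2 + 0.14·4 + 0.20·3 + 0.06·2 + 0.23·2 = 2.76 bits/symbol.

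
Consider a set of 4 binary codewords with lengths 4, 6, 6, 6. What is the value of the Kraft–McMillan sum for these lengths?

With common denominator 2^6 = 64: Σ 2^(−ℓᵢ) = 4/64 + 1/64 + 1/64 + 1/64 = 7/64 = 0.109375.

0.109375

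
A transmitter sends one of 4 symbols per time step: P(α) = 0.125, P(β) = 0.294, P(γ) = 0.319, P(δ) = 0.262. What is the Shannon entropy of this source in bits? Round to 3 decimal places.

1.926 bits

H = −Σ pᵢ log₂ pᵢ.
−0.125·log₂(0.125) = 0.3750
−0.294·log₂(0.294) = 0.5192
−0.319·log₂(0.319) = 0.5258
−0.262·log₂(0.262) = 0.5063
Sum ≈ 1.9263 → 1.926 bits.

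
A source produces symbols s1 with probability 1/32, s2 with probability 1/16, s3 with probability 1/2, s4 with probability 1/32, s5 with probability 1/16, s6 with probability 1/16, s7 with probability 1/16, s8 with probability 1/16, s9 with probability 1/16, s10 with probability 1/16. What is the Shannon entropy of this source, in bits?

2.5625 bits

Each probability is a power of 1/2, so log₂(1/p) is an integer.
H = Σ p·log₂(1/p) = 1/32·5 + 1/16·4 + 1/2·1 + 1/32·5 + 1/16·4 + 1/16·4 + 1/16·4 + 1/16·4 + 1/16·4 + 1/16·4 = 2.5625 bits.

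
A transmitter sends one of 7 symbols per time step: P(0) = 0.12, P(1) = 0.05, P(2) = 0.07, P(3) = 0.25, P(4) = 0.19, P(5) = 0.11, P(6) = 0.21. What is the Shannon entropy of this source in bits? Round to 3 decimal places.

2.630 bits

H = −Σ pᵢ log₂ pᵢ.
−0.12·log₂(0.12) = 0.3671
−0.05·log₂(0.05) = 0.2161
−0.07·log₂(0.07) = 0.2686
−0.25·log₂(0.25) = 0.5000
−0.19·log₂(0.19) = 0.4552
−0.11·log₂(0.11) = 0.3503
−0.21·log₂(0.21) = 0.4728
Sum ≈ 2.6301 → 2.630 bits.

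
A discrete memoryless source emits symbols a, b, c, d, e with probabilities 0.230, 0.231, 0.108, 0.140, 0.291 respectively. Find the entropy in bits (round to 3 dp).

H = −Σ pᵢ log₂ pᵢ.
−0.230·log₂(0.230) = 0.4877
−0.231·log₂(0.231) = 0.4883
−0.108·log₂(0.108) = 0.3468
−0.140·log₂(0.140) = 0.3971
−0.291·log₂(0.291) = 0.5182
Sum ≈ 2.2381 → 2.238 bits.

2.238 bits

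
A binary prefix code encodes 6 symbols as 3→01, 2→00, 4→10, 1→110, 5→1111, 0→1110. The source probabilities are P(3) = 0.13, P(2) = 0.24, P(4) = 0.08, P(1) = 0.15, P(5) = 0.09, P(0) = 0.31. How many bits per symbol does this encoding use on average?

2.95 bits/symbol

L̄ = Σ pᵢ·ℓᵢ = 0.13·2 + 0.24·2 + 0.08·2 + 0.15·3 + 0.09·4 + 0.31·4 = 2.95 bits/symbol.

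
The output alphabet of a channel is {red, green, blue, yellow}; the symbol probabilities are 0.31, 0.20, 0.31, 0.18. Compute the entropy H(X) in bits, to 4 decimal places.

H = −Σ pᵢ log₂ pᵢ.
−0.31·log₂(0.31) = 0.5238
−0.20·log₂(0.20) = 0.4644
−0.31·log₂(0.31) = 0.5238
−0.18·log₂(0.18) = 0.4453
Sum ≈ 1.9573 → 1.9573 bits.

1.9573 bits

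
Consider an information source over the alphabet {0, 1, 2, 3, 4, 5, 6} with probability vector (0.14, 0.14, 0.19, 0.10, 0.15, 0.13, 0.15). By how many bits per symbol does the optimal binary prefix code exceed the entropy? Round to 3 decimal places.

Entropy H = −Σ p log₂ p ≈ 2.7854 bits.
Huffman merges: 1/10+13/100→23/100; 7/50+7/50→7/25; 3/20+3/20→3/10; 19/100+23/100→21/50; 7/25+3/10→29/50; 21/50+29/50→1. L = 281/100 ≈ 2.8100.
L − H = 2.8100 − 2.7854 = 0.025 bits.

0.025 bits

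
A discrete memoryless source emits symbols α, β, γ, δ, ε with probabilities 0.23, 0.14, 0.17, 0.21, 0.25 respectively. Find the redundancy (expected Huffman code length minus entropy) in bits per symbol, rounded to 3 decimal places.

Entropy H = −Σ p log₂ p ≈ 2.2922 bits.
Huffman merges: 7/50+17/100→31/100; 21/100+23/100→11/25; 1/4+31/100→14/25; 11/25+14/25→1. L = 231/100 ≈ 2.3100.
L − H = 2.3100 − 2.2922 = 0.018 bits.

0.018 bits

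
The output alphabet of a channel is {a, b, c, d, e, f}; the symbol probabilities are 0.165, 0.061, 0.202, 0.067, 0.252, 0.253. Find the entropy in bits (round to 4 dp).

H = −Σ pᵢ log₂ pᵢ.
−0.165·log₂(0.165) = 0.4289
−0.061·log₂(0.061) = 0.2461
−0.202·log₂(0.202) = 0.4661
−0.067·log₂(0.067) = 0.2613
−0.252·log₂(0.252) = 0.5011
−0.253·log₂(0.253) = 0.5016
Sum ≈ 2.4052 → 2.4052 bits.

2.4052 bits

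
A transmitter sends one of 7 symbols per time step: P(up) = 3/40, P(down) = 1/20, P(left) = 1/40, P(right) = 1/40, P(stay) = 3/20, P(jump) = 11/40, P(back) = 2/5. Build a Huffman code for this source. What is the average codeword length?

Repeatedly combine the two least-probable nodes; the expected code length is the sum of the merged weights.
merge 1/40 + 1/40 → 1/20
merge 1/20 + 1/20 → 1/10
merge 3/40 + 1/10 → 7/40
merge 3/20 + 7/40 → 13/40
merge 11/40 + 13/40 → 3/5
merge 2/5 + 3/5 → 1
L = 1/20 + 1/10 + 7/40 + 13/40 + 3/5 + 1 = 9/4 = 2.25 bits/symbol.

2.25 bits/symbol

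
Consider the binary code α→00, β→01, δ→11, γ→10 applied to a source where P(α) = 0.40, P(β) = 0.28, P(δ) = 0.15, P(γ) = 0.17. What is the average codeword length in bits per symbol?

L̄ = Σ pᵢ·ℓᵢ = 0.40·2 + 0.28·2 + 0.15·2 + 0.17·2 = 2 bits/symbol.

2 bits/symbol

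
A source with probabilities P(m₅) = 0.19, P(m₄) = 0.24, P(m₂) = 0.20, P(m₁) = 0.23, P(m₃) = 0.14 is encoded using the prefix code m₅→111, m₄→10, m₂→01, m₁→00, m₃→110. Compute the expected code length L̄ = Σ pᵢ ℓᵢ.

L̄ = Σ pᵢ·ℓᵢ = 0.19·3 + 0.24·2 + 0.20·2 + 0.23·2 + 0.14·3 = 2.33 bits/symbol.

2.33 bits/symbol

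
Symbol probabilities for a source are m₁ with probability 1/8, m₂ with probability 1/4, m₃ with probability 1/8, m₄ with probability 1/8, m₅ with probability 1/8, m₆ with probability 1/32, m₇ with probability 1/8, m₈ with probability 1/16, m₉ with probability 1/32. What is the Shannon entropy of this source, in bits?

2.9375 bits

Each probability is a power of 1/2, so log₂(1/p) is an integer.
H = Σ p·log₂(1/p) = 1/8·3 + 1/4·2 + 1/8·3 + 1/8·3 + 1/8·3 + 1/32·5 + 1/8·3 + 1/16·4 + 1/32·5 = 2.9375 bits.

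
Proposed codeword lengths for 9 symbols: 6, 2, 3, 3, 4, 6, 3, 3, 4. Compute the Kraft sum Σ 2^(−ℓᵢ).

0.90625

With common denominator 2^6 = 64: Σ 2^(−ℓᵢ) = 1/64 + 16/64 + 8/64 + 8/64 + 4/64 + 1/64 + 8/64 + 8/64 + 4/64 = 58/64 = 0.90625.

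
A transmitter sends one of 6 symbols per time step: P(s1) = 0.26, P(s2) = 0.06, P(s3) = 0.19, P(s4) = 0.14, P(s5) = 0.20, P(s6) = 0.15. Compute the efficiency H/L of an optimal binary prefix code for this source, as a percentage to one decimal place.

Entropy H = −Σ p log₂ p ≈ 2.4761 bits.
Huffman merges: 3/50+7/50→1/5; 3/20+19/100→17/50; 1/5+1/5→2/5; 13/50+17/50→3/5; 2/5+3/5→1. L = 127/50 ≈ 2.5400.
Efficiency = H/L = 2.4761/2.5400 = 97.5%.

97.5%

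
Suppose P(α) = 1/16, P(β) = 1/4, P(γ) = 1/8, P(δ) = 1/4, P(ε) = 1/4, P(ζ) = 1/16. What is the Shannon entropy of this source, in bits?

Each probability is a power of 1/2, so log₂(1/p) is an integer.
H = Σ p·log₂(1/p) = 1/16·4 + 1/4·2 + 1/8·3 + 1/4·2 + 1/4·2 + 1/16·4 = 2.375 bits.

2.375 bits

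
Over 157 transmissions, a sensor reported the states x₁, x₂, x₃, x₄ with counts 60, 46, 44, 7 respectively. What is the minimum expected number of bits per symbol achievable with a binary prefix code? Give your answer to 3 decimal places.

Probabilities are the counts divided by 157.
Repeatedly combine the two least-probable nodes; the expected code length is the sum of the merged weights.
merge 7/157 + 44/157 → 51/157
merge 46/157 + 51/157 → 97/157
merge 60/157 + 97/157 → 1
L = 51/157 + 97/157 + 1 = 305/157 ≈ 1.943 bits/symbol.

1.943 bits/symbol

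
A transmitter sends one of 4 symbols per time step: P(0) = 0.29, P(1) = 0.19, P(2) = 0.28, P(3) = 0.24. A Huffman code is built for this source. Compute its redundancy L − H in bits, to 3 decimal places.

Entropy H = −Σ p log₂ p ≈ 1.9815 bits.
Huffman merges: 19/100+6/25→43/100; 7/25+29/100→57/100; 43/100+57/100→1. L = 2 ≈ 2.0000.
L − H = 2.0000 − 1.9815 = 0.019 bits.

0.019 bits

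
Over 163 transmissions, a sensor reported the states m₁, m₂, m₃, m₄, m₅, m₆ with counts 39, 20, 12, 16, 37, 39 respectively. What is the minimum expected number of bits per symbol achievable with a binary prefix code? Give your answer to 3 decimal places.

2.466 bits/symbol

Probabilities are the counts divided by 163.
Repeatedly combine the two least-probable nodes; the expected code length is the sum of the merged weights.
merge 12/163 + 16/163 → 28/163
merge 20/163 + 28/163 → 48/163
merge 37/163 + 39/163 → 76/163
merge 39/163 + 48/163 → 87/163
merge 76/163 + 87/163 → 1
L = 28/163 + 48/163 + 76/163 + 87/163 + 1 = 402/163 ≈ 2.466 bits/symbol.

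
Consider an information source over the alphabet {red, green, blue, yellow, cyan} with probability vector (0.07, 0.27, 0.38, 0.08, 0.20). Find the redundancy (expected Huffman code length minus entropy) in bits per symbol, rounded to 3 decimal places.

0.055 bits

Entropy H = −Σ p log₂ p ≈ 2.0649 bits.
Huffman merges: 7/100+2/25→3/20; 3/20+1/5→7/20; 27/100+7/20→31/50; 19/50+31/50→1. L = 53/25 ≈ 2.1200.
L − H = 2.1200 − 2.0649 = 0.055 bits.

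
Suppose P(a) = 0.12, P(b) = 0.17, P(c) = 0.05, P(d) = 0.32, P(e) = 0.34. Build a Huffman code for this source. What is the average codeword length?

2.17 bits/symbol

Repeatedly combine the two least-probable nodes; the expected code length is the sum of the merged weights.
merge 1/20 + 3/25 → 17/100
merge 17/100 + 17/100 → 17/50
merge 8/25 + 17/50 → 33/50
merge 17/50 + 33/50 → 1
L = 17/100 + 17/50 + 33/50 + 1 = 217/100 = 2.17 bits/symbol.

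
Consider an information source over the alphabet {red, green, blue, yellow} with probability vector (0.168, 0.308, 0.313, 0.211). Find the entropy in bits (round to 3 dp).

H = −Σ pᵢ log₂ pᵢ.
−0.168·log₂(0.168) = 0.4323
−0.308·log₂(0.308) = 0.5233
−0.313·log₂(0.313) = 0.5245
−0.211·log₂(0.211) = 0.4736
Sum ≈ 1.9538 → 1.954 bits.

1.954 bits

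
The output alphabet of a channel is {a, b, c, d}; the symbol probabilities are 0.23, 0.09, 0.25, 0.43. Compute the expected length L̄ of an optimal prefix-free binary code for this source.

Repeatedly combine the two least-probable nodes; the expected code length is the sum of the merged weights.
merge 9/100 + 23/100 → 8/25
merge 1/4 + 8/25 → 57/100
merge 43/100 + 57/100 → 1
L = 8/25 + 57/100 + 1 = 189/100 = 1.89 bits/symbol.

1.89 bits/symbol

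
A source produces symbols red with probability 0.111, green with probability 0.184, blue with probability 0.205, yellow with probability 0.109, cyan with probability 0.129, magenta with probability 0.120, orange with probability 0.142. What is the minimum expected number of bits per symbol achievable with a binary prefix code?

Repeatedly combine the two least-probable nodes; the expected code length is the sum of the merged weights.
merge 109/1000 + 111/1000 → 11/50
merge 3/25 + 129/1000 → 249/1000
merge 71/500 + 23/125 → 163/500
merge 41/200 + 11/50 → 17/40
merge 249/1000 + 163/500 → 23/40
merge 17/40 + 23/40 → 1
L = 11/50 + 249/1000 + 163/500 + 17/40 + 23/40 + 1 = 559/200 = 2.795 bits/symbol.

2.795 bits/symbol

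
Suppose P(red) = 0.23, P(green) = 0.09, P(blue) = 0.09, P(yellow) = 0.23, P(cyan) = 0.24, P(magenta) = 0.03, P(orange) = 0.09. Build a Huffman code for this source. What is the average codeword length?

Repeatedly combine the two least-probable nodes; the expected code length is the sum of the merged weights.
merge 3/100 + 9/100 → 3/25
merge 9/100 + 9/100 → 9/50
merge 3/25 + 9/50 → 3/10
merge 23/100 + 23/100 → 23/50
merge 6/25 + 3/10 → 27/50
merge 23/50 + 27/50 → 1
L = 3/25 + 9/50 + 3/10 + 23/50 + 27/50 + 1 = 13/5 = 2.6 bits/symbol.

2.6 bits/symbol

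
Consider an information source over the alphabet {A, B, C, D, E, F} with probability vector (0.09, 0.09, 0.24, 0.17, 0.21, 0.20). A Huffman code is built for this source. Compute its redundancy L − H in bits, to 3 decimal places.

0.039 bits

Entropy H = −Σ p log₂ p ≈ 2.4912 bits.
Huffman merges: 9/100+9/100→9/50; 17/100+9/50→7/20; 1/5+21/100→41/100; 6/25+7/20→59/100; 41/100+59/100→1. L = 253/100 ≈ 2.5300.
L − H = 2.5300 − 2.4912 = 0.039 bits.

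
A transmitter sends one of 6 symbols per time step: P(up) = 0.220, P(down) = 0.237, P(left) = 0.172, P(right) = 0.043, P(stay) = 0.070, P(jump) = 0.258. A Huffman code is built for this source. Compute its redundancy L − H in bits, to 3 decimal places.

Entropy H = −Σ p log₂ p ≈ 2.3777 bits.
Huffman merges: 43/1000+7/100→113/1000; 113/1000+43/250→57/200; 11/50+237/1000→457/1000; 129/500+57/200→543/1000; 457/1000+543/1000→1. L = 1199/500 ≈ 2.3980.
L − H = 2.3980 − 2.3777 = 0.020 bits.

0.020 bits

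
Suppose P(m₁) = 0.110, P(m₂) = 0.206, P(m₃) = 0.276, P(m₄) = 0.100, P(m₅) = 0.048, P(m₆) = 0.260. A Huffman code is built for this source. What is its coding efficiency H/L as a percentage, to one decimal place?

98.9%

Entropy H = −Σ p log₂ p ≈ 2.3802 bits.
Huffman merges: 6/125+1/10→37/250; 11/100+37/250→129/500; 103/500+129/500→58/125; 13/50+69/250→67/125; 58/125+67/125→1. L = 1203/500 ≈ 2.4060.
Efficiency = H/L = 2.3802/2.4060 = 98.9%.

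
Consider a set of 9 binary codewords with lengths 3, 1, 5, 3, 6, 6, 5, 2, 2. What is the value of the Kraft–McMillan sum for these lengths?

With common denominator 2^6 = 64: Σ 2^(−ℓᵢ) = 8/64 + 32/64 + 2/64 + 8/64 + 1/64 + 1/64 + 2/64 + 16/64 + 16/64 = 86/64 = 1.34375.

1.34375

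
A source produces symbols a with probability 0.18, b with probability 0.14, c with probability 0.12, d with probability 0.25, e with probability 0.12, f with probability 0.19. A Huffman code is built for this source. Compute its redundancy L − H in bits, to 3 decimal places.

Entropy H = −Σ p log₂ p ≈ 2.5318 bits.
Huffman merges: 3/25+3/25→6/25; 7/50+9/50→8/25; 19/100+6/25→43/100; 1/4+8/25→57/100; 43/100+57/100→1. L = 64/25 ≈ 2.5600.
L − H = 2.5600 − 2.5318 = 0.028 bits.

0.028 bits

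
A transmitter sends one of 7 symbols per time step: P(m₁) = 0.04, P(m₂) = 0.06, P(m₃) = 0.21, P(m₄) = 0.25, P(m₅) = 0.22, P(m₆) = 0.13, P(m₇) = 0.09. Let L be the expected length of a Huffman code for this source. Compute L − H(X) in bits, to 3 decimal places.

0.032 bits

Entropy H = −Σ p log₂ p ≈ 2.5780 bits.
Huffman merges: 1/25+3/50→1/10; 9/100+1/10→19/100; 13/100+19/100→8/25; 21/100+11/50→43/100; 1/4+8/25→57/100; 43/100+57/100→1. L = 261/100 ≈ 2.6100.
L − H = 2.6100 − 2.5780 = 0.032 bits.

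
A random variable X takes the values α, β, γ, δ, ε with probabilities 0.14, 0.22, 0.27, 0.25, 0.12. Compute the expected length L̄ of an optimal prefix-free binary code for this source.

Repeatedly combine the two least-probable nodes; the expected code length is the sum of the merged weights.
merge 3/25 + 7/50 → 13/50
merge 11/50 + 1/4 → 47/100
merge 13/50 + 27/100 → 53/100
merge 47/100 + 53/100 → 1
L = 13/50 + 47/100 + 53/100 + 1 = 113/50 = 2.26 bits/symbol.

2.26 bits/symbol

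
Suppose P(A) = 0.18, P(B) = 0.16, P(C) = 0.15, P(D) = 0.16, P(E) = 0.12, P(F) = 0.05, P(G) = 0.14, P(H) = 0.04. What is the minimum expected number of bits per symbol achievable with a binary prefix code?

2.91 bits/symbol

Repeatedly combine the two least-probable nodes; the expected code length is the sum of the merged weights.
merge 1/25 + 1/20 → 9/100
merge 9/100 + 3/25 → 21/100
merge 7/50 + 3/20 → 29/100
merge 4/25 + 4/25 → 8/25
merge 9/50 + 21/100 → 39/100
merge 29/100 + 8/25 → 61/100
merge 39/100 + 61/100 → 1
L = 9/100 + 21/100 + 29/100 + 8/25 + 39/100 + 61/100 + 1 = 291/100 = 2.91 bits/symbol.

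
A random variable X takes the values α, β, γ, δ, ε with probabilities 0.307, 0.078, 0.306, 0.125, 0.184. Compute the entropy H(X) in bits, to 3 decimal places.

H = −Σ pᵢ log₂ pᵢ.
−0.307·log₂(0.307) = 0.5230
−0.078·log₂(0.078) = 0.2871
−0.306·log₂(0.306) = 0.5228
−0.125·log₂(0.125) = 0.3750
−0.184·log₂(0.184) = 0.4494
Sum ≈ 2.1572 → 2.157 bits.

2.157 bits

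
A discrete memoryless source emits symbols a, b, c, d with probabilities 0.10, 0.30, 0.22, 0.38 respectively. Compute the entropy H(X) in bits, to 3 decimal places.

H = −Σ pᵢ log₂ pᵢ.
−0.10·log₂(0.10) = 0.3322
−0.30·log₂(0.30) = 0.5211
−0.22·log₂(0.22) = 0.4806
−0.38·log₂(0.38) = 0.5305
Sum ≈ 1.8643 → 1.864 bits.

1.864 bits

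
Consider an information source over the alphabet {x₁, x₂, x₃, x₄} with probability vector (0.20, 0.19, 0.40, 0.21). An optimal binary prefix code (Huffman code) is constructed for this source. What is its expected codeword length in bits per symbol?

Repeatedly combine the two least-probable nodes; the expected code length is the sum of the merged weights.
merge 19/100 + 1/5 → 39/100
merge 21/100 + 39/100 → 3/5
merge 2/5 + 3/5 → 1
L = 39/100 + 3/5 + 1 = 199/100 = 1.99 bits/symbol.

1.99 bits/symbol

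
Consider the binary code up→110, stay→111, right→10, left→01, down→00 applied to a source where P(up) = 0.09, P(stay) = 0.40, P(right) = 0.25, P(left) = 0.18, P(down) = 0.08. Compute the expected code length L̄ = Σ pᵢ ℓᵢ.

2.49 bits/symbol

L̄ = Σ pᵢ·ℓᵢ = 0.09·3 + 0.40·3 + 0.25·2 + 0.18·2 + 0.08·2 = 2.49 bits/symbol.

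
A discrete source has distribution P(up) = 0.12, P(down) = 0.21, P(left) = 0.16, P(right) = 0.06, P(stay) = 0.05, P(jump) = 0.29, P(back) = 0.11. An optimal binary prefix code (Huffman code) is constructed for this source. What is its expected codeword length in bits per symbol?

Repeatedly combine the two least-probable nodes; the expected code length is the sum of the merged weights.
merge 1/20 + 3/50 → 11/100
merge 11/100 + 11/100 → 11/50
merge 3/25 + 4/25 → 7/25
merge 21/100 + 11/50 → 43/100
merge 7/25 + 29/100 → 57/100
merge 43/100 + 57/100 → 1
L = 11/100 + 11/50 + 7/25 + 43/100 + 57/100 + 1 = 261/100 = 2.61 bits/symbol.

2.61 bits/symbol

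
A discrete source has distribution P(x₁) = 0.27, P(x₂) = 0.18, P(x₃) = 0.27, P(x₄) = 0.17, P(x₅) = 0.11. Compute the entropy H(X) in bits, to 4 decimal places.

H = −Σ pᵢ log₂ pᵢ.
−0.27·log₂(0.27) = 0.5100
−0.18·log₂(0.18) = 0.4453
−0.27·log₂(0.27) = 0.5100
−0.17·log₂(0.17) = 0.4346
−0.11·log₂(0.11) = 0.3503
Sum ≈ 2.2502 → 2.2502 bits.

2.2502 bits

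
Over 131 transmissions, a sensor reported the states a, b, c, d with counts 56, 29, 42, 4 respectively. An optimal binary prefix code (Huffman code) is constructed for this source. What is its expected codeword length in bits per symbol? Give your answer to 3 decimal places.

1.824 bits/symbol

Probabilities are the counts divided by 131.
Repeatedly combine the two least-probable nodes; the expected code length is the sum of the merged weights.
merge 4/131 + 29/131 → 33/131
merge 33/131 + 42/131 → 75/131
merge 56/131 + 75/131 → 1
L = 33/131 + 75/131 + 1 = 239/131 ≈ 1.824 bits/symbol.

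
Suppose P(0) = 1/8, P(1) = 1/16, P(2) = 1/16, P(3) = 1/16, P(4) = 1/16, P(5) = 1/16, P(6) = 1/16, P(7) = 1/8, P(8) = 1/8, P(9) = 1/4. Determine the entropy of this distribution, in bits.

Each probability is a power of 1/2, so log₂(1/p) is an integer.
H = Σ p·log₂(1/p) = 1/8·3 + 1/16·4 + 1/16·4 + 1/16·4 + 1/16·4 + 1/16·4 + 1/16·4 + 1/8·3 + 1/8·3 + 1/4·2 = 3.125 bits.

3.125 bits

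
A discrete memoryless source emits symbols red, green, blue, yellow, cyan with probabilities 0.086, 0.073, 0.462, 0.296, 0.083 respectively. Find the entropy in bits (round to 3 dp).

H = −Σ pᵢ log₂ pᵢ.
−0.086·log₂(0.086) = 0.3044
−0.073·log₂(0.073) = 0.2756
−0.462·log₂(0.462) = 0.5147
−0.296·log₂(0.296) = 0.5199
−0.083·log₂(0.083) = 0.2980
Sum ≈ 1.9126 → 1.913 bits.

1.913 bits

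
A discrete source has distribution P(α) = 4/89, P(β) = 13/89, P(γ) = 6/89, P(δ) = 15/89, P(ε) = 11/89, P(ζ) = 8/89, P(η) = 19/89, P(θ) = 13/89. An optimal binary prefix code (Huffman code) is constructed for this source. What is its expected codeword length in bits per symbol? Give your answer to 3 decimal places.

2.899 bits/symbol

Repeatedly combine the two least-probable nodes; the expected code length is the sum of the merged weights.
merge 4/89 + 6/89 → 10/89
merge 8/89 + 10/89 → 18/89
merge 11/89 + 13/89 → 24/89
merge 13/89 + 15/89 → 28/89
merge 18/89 + 19/89 → 37/89
merge 24/89 + 28/89 → 52/89
merge 37/89 + 52/89 → 1
L = 10/89 + 18/89 + 24/89 + 28/89 + 37/89 + 52/89 + 1 = 258/89 ≈ 2.899 bits/symbol.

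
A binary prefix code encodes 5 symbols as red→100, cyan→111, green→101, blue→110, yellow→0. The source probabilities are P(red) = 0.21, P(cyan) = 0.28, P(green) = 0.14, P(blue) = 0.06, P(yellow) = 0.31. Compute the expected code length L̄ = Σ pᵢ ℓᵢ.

2.38 bits/symbol

L̄ = Σ pᵢ·ℓᵢ = 0.21·3 + 0.28·3 + 0.14·3 + 0.06·3 + 0.31·1 = 2.38 bits/symbol.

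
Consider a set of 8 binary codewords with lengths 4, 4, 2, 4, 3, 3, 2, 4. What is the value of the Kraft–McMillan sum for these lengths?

With common denominator 2^4 = 16: Σ 2^(−ℓᵢ) = 1/16 + 1/16 + 4/16 + 1/16 + 2/16 + 2/16 + 4/16 + 1/16 = 16/16 = 1.

1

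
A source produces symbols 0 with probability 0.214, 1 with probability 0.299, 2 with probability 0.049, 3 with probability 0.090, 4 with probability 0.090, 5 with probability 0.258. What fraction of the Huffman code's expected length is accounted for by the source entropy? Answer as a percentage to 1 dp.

98.8%

Entropy H = −Σ p log₂ p ≈ 2.3396 bits.
Huffman merges: 49/1000+9/100→139/1000; 9/100+139/1000→229/1000; 107/500+229/1000→443/1000; 129/500+299/1000→557/1000; 443/1000+557/1000→1. L = 296/125 ≈ 2.3680.
Efficiency = H/L = 2.3396/2.3680 = 98.8%.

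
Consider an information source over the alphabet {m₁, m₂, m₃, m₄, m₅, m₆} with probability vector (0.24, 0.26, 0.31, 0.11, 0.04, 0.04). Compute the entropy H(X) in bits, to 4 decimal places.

H = −Σ pᵢ log₂ pᵢ.
−0.24·log₂(0.24) = 0.4941
−0.26·log₂(0.26) = 0.5053
−0.31·log₂(0.31) = 0.5238
−0.11·log₂(0.11) = 0.3503
−0.04·log₂(0.04) = 0.1858
−0.04·log₂(0.04) = 0.1858
Sum ≈ 2.2450 → 2.2450 bits.

2.2450 bits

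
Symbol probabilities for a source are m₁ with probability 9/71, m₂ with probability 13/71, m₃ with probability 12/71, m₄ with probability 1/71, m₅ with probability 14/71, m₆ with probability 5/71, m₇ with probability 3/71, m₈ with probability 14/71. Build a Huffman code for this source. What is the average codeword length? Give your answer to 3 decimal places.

2.789 bits/symbol

Repeatedly combine the two least-probable nodes; the expected code length is the sum of the merged weights.
merge 1/71 + 3/71 → 4/71
merge 4/71 + 5/71 → 9/71
merge 9/71 + 9/71 → 18/71
merge 12/71 + 13/71 → 25/71
merge 14/71 + 14/71 → 28/71
merge 18/71 + 25/71 → 43/71
merge 28/71 + 43/71 → 1
L = 4/71 + 9/71 + 18/71 + 25/71 + 28/71 + 43/71 + 1 = 198/71 ≈ 2.789 bits/symbol.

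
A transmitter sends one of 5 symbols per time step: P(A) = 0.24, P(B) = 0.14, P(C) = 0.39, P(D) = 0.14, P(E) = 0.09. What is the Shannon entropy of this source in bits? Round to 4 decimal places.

2.1308 bits

H = −Σ pᵢ log₂ pᵢ.
−0.24·log₂(0.24) = 0.4941
−0.14·log₂(0.14) = 0.3971
−0.39·log₂(0.39) = 0.5298
−0.14·log₂(0.14) = 0.3971
−0.09·log₂(0.09) = 0.3127
Sum ≈ 2.1308 → 2.1308 bits.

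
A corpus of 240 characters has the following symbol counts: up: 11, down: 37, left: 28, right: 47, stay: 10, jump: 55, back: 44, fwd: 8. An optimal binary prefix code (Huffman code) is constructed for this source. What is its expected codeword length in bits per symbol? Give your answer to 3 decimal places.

2.771 bits/symbol

Probabilities are the counts divided by 240.
Repeatedly combine the two least-probable nodes; the expected code length is the sum of the merged weights.
merge 1/30 + 1/24 → 3/40
merge 11/240 + 3/40 → 29/240
merge 7/60 + 29/240 → 19/80
merge 37/240 + 11/60 → 27/80
merge 47/240 + 11/48 → 17/40
merge 19/80 + 27/80 → 23/40
merge 17/40 + 23/40 → 1
L = 3/40 + 29/240 + 19/80 + 27/80 + 17/40 + 23/40 + 1 = 133/48 ≈ 2.771 bits/symbol.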